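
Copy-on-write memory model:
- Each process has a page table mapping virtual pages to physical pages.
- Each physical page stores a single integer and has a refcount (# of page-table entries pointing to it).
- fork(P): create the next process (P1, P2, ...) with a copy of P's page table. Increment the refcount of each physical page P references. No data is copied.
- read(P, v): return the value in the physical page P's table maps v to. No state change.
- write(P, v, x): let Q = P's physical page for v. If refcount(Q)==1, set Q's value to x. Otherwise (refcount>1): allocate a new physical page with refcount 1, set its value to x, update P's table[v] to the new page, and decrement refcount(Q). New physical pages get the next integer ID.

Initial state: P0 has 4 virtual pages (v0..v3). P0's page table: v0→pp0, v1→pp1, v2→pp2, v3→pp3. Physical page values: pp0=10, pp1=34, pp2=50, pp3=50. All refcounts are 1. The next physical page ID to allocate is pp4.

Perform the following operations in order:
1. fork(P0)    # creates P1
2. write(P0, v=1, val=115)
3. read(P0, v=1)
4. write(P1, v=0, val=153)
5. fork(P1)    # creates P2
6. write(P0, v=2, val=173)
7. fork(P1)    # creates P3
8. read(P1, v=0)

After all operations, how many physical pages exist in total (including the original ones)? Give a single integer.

Op 1: fork(P0) -> P1. 4 ppages; refcounts: pp0:2 pp1:2 pp2:2 pp3:2
Op 2: write(P0, v1, 115). refcount(pp1)=2>1 -> COPY to pp4. 5 ppages; refcounts: pp0:2 pp1:1 pp2:2 pp3:2 pp4:1
Op 3: read(P0, v1) -> 115. No state change.
Op 4: write(P1, v0, 153). refcount(pp0)=2>1 -> COPY to pp5. 6 ppages; refcounts: pp0:1 pp1:1 pp2:2 pp3:2 pp4:1 pp5:1
Op 5: fork(P1) -> P2. 6 ppages; refcounts: pp0:1 pp1:2 pp2:3 pp3:3 pp4:1 pp5:2
Op 6: write(P0, v2, 173). refcount(pp2)=3>1 -> COPY to pp6. 7 ppages; refcounts: pp0:1 pp1:2 pp2:2 pp3:3 pp4:1 pp5:2 pp6:1
Op 7: fork(P1) -> P3. 7 ppages; refcounts: pp0:1 pp1:3 pp2:3 pp3:4 pp4:1 pp5:3 pp6:1
Op 8: read(P1, v0) -> 153. No state change.

Answer: 7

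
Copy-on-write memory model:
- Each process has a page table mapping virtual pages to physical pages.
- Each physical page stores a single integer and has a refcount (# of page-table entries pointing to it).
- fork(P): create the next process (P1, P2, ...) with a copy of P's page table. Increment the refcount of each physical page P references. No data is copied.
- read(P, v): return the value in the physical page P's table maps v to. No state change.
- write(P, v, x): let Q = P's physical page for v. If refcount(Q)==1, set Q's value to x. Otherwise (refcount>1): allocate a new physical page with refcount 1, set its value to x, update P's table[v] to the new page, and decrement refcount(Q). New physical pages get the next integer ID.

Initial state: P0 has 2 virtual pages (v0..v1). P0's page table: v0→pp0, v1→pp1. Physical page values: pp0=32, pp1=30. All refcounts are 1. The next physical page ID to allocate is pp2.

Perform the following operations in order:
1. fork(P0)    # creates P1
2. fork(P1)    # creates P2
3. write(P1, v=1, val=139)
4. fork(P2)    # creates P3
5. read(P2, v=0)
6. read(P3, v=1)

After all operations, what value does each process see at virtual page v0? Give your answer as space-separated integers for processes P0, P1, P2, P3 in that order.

Answer: 32 32 32 32

Derivation:
Op 1: fork(P0) -> P1. 2 ppages; refcounts: pp0:2 pp1:2
Op 2: fork(P1) -> P2. 2 ppages; refcounts: pp0:3 pp1:3
Op 3: write(P1, v1, 139). refcount(pp1)=3>1 -> COPY to pp2. 3 ppages; refcounts: pp0:3 pp1:2 pp2:1
Op 4: fork(P2) -> P3. 3 ppages; refcounts: pp0:4 pp1:3 pp2:1
Op 5: read(P2, v0) -> 32. No state change.
Op 6: read(P3, v1) -> 30. No state change.
P0: v0 -> pp0 = 32
P1: v0 -> pp0 = 32
P2: v0 -> pp0 = 32
P3: v0 -> pp0 = 32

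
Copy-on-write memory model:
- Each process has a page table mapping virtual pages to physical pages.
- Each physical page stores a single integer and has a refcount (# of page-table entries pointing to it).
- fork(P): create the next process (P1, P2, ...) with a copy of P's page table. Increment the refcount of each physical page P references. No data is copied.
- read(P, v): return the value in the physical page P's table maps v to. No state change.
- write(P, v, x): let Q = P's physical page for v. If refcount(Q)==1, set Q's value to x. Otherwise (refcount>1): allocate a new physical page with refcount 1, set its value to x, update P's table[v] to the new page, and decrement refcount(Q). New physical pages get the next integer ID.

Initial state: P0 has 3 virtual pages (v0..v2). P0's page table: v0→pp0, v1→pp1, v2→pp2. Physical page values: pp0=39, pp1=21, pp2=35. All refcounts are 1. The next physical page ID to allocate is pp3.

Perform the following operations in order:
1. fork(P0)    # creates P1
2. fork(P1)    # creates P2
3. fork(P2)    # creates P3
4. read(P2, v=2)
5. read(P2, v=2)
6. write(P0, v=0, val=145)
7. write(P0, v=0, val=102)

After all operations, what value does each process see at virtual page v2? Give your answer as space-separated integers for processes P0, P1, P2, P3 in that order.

Op 1: fork(P0) -> P1. 3 ppages; refcounts: pp0:2 pp1:2 pp2:2
Op 2: fork(P1) -> P2. 3 ppages; refcounts: pp0:3 pp1:3 pp2:3
Op 3: fork(P2) -> P3. 3 ppages; refcounts: pp0:4 pp1:4 pp2:4
Op 4: read(P2, v2) -> 35. No state change.
Op 5: read(P2, v2) -> 35. No state change.
Op 6: write(P0, v0, 145). refcount(pp0)=4>1 -> COPY to pp3. 4 ppages; refcounts: pp0:3 pp1:4 pp2:4 pp3:1
Op 7: write(P0, v0, 102). refcount(pp3)=1 -> write in place. 4 ppages; refcounts: pp0:3 pp1:4 pp2:4 pp3:1
P0: v2 -> pp2 = 35
P1: v2 -> pp2 = 35
P2: v2 -> pp2 = 35
P3: v2 -> pp2 = 35

Answer: 35 35 35 35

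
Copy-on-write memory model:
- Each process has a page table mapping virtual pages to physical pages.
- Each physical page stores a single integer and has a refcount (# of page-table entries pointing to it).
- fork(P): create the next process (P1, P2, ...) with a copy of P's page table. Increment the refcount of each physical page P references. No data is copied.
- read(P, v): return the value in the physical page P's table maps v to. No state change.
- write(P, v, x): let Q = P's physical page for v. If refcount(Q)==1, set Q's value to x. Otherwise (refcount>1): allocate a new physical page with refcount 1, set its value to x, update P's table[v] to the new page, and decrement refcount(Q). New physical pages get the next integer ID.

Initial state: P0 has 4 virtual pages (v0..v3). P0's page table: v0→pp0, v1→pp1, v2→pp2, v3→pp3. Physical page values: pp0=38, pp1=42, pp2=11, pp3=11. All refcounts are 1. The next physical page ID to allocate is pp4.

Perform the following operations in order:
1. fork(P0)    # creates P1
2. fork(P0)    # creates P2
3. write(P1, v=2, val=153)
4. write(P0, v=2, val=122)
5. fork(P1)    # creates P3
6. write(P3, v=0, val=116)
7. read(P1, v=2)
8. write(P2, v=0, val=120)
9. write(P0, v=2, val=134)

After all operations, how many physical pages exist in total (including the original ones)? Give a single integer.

Op 1: fork(P0) -> P1. 4 ppages; refcounts: pp0:2 pp1:2 pp2:2 pp3:2
Op 2: fork(P0) -> P2. 4 ppages; refcounts: pp0:3 pp1:3 pp2:3 pp3:3
Op 3: write(P1, v2, 153). refcount(pp2)=3>1 -> COPY to pp4. 5 ppages; refcounts: pp0:3 pp1:3 pp2:2 pp3:3 pp4:1
Op 4: write(P0, v2, 122). refcount(pp2)=2>1 -> COPY to pp5. 6 ppages; refcounts: pp0:3 pp1:3 pp2:1 pp3:3 pp4:1 pp5:1
Op 5: fork(P1) -> P3. 6 ppages; refcounts: pp0:4 pp1:4 pp2:1 pp3:4 pp4:2 pp5:1
Op 6: write(P3, v0, 116). refcount(pp0)=4>1 -> COPY to pp6. 7 ppages; refcounts: pp0:3 pp1:4 pp2:1 pp3:4 pp4:2 pp5:1 pp6:1
Op 7: read(P1, v2) -> 153. No state change.
Op 8: write(P2, v0, 120). refcount(pp0)=3>1 -> COPY to pp7. 8 ppages; refcounts: pp0:2 pp1:4 pp2:1 pp3:4 pp4:2 pp5:1 pp6:1 pp7:1
Op 9: write(P0, v2, 134). refcount(pp5)=1 -> write in place. 8 ppages; refcounts: pp0:2 pp1:4 pp2:1 pp3:4 pp4:2 pp5:1 pp6:1 pp7:1

Answer: 8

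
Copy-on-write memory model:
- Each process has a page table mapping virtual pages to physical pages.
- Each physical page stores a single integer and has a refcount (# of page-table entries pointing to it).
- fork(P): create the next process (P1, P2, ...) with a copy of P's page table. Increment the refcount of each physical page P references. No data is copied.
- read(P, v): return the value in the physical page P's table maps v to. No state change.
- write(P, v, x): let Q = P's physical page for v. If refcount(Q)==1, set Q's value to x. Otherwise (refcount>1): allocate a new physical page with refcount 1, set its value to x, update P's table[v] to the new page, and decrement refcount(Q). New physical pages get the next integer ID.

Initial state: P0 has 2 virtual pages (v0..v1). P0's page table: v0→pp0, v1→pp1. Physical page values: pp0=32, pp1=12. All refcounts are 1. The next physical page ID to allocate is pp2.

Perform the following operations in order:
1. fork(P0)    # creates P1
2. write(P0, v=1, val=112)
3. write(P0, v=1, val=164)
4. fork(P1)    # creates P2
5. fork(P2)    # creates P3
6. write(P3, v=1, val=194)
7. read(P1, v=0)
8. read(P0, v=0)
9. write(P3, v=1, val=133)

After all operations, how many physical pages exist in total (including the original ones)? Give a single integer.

Op 1: fork(P0) -> P1. 2 ppages; refcounts: pp0:2 pp1:2
Op 2: write(P0, v1, 112). refcount(pp1)=2>1 -> COPY to pp2. 3 ppages; refcounts: pp0:2 pp1:1 pp2:1
Op 3: write(P0, v1, 164). refcount(pp2)=1 -> write in place. 3 ppages; refcounts: pp0:2 pp1:1 pp2:1
Op 4: fork(P1) -> P2. 3 ppages; refcounts: pp0:3 pp1:2 pp2:1
Op 5: fork(P2) -> P3. 3 ppages; refcounts: pp0:4 pp1:3 pp2:1
Op 6: write(P3, v1, 194). refcount(pp1)=3>1 -> COPY to pp3. 4 ppages; refcounts: pp0:4 pp1:2 pp2:1 pp3:1
Op 7: read(P1, v0) -> 32. No state change.
Op 8: read(P0, v0) -> 32. No state change.
Op 9: write(P3, v1, 133). refcount(pp3)=1 -> write in place. 4 ppages; refcounts: pp0:4 pp1:2 pp2:1 pp3:1

Answer: 4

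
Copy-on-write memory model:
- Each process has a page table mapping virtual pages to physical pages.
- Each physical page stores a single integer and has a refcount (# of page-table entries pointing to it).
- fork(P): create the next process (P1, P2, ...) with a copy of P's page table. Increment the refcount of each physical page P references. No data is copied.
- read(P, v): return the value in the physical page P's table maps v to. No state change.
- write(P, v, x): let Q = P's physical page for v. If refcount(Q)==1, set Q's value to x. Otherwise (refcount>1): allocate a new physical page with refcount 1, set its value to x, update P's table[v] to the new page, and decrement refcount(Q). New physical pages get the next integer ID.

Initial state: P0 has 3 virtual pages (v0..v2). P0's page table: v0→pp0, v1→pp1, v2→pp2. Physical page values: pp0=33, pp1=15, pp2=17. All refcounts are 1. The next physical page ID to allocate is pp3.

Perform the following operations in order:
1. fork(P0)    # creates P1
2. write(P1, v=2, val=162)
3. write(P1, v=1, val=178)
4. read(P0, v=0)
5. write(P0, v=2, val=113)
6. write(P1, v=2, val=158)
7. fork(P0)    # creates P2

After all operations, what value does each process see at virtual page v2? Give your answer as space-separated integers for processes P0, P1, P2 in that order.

Answer: 113 158 113

Derivation:
Op 1: fork(P0) -> P1. 3 ppages; refcounts: pp0:2 pp1:2 pp2:2
Op 2: write(P1, v2, 162). refcount(pp2)=2>1 -> COPY to pp3. 4 ppages; refcounts: pp0:2 pp1:2 pp2:1 pp3:1
Op 3: write(P1, v1, 178). refcount(pp1)=2>1 -> COPY to pp4. 5 ppages; refcounts: pp0:2 pp1:1 pp2:1 pp3:1 pp4:1
Op 4: read(P0, v0) -> 33. No state change.
Op 5: write(P0, v2, 113). refcount(pp2)=1 -> write in place. 5 ppages; refcounts: pp0:2 pp1:1 pp2:1 pp3:1 pp4:1
Op 6: write(P1, v2, 158). refcount(pp3)=1 -> write in place. 5 ppages; refcounts: pp0:2 pp1:1 pp2:1 pp3:1 pp4:1
Op 7: fork(P0) -> P2. 5 ppages; refcounts: pp0:3 pp1:2 pp2:2 pp3:1 pp4:1
P0: v2 -> pp2 = 113
P1: v2 -> pp3 = 158
P2: v2 -> pp2 = 113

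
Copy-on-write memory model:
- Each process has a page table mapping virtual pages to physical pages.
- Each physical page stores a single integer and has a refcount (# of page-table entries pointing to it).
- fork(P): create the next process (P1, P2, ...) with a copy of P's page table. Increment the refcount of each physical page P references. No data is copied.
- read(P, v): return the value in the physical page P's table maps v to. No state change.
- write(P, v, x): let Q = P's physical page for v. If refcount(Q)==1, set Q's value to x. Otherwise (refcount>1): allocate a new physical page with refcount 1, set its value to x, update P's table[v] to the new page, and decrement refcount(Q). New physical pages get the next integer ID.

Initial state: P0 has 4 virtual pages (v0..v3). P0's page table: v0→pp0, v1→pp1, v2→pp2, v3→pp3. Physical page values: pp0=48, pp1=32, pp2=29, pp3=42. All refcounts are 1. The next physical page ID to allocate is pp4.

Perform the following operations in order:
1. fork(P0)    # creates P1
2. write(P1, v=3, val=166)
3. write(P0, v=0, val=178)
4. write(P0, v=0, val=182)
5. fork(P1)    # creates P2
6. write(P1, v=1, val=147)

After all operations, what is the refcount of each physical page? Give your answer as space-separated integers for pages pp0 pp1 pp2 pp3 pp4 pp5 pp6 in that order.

Answer: 2 2 3 1 2 1 1

Derivation:
Op 1: fork(P0) -> P1. 4 ppages; refcounts: pp0:2 pp1:2 pp2:2 pp3:2
Op 2: write(P1, v3, 166). refcount(pp3)=2>1 -> COPY to pp4. 5 ppages; refcounts: pp0:2 pp1:2 pp2:2 pp3:1 pp4:1
Op 3: write(P0, v0, 178). refcount(pp0)=2>1 -> COPY to pp5. 6 ppages; refcounts: pp0:1 pp1:2 pp2:2 pp3:1 pp4:1 pp5:1
Op 4: write(P0, v0, 182). refcount(pp5)=1 -> write in place. 6 ppages; refcounts: pp0:1 pp1:2 pp2:2 pp3:1 pp4:1 pp5:1
Op 5: fork(P1) -> P2. 6 ppages; refcounts: pp0:2 pp1:3 pp2:3 pp3:1 pp4:2 pp5:1
Op 6: write(P1, v1, 147). refcount(pp1)=3>1 -> COPY to pp6. 7 ppages; refcounts: pp0:2 pp1:2 pp2:3 pp3:1 pp4:2 pp5:1 pp6:1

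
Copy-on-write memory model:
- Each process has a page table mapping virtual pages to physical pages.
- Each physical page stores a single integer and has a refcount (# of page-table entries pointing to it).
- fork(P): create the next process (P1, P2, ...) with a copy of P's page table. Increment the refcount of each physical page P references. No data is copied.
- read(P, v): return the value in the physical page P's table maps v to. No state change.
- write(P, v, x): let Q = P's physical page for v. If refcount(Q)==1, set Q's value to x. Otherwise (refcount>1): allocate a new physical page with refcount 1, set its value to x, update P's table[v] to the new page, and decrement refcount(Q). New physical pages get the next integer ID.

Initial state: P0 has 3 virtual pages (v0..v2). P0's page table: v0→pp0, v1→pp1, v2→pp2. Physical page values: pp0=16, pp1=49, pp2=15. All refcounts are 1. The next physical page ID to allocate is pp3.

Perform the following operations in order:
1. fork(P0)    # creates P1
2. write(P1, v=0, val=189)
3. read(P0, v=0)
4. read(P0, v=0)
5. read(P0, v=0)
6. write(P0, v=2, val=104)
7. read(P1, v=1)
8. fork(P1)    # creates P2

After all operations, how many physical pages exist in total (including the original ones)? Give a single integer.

Answer: 5

Derivation:
Op 1: fork(P0) -> P1. 3 ppages; refcounts: pp0:2 pp1:2 pp2:2
Op 2: write(P1, v0, 189). refcount(pp0)=2>1 -> COPY to pp3. 4 ppages; refcounts: pp0:1 pp1:2 pp2:2 pp3:1
Op 3: read(P0, v0) -> 16. No state change.
Op 4: read(P0, v0) -> 16. No state change.
Op 5: read(P0, v0) -> 16. No state change.
Op 6: write(P0, v2, 104). refcount(pp2)=2>1 -> COPY to pp4. 5 ppages; refcounts: pp0:1 pp1:2 pp2:1 pp3:1 pp4:1
Op 7: read(P1, v1) -> 49. No state change.
Op 8: fork(P1) -> P2. 5 ppages; refcounts: pp0:1 pp1:3 pp2:2 pp3:2 pp4:1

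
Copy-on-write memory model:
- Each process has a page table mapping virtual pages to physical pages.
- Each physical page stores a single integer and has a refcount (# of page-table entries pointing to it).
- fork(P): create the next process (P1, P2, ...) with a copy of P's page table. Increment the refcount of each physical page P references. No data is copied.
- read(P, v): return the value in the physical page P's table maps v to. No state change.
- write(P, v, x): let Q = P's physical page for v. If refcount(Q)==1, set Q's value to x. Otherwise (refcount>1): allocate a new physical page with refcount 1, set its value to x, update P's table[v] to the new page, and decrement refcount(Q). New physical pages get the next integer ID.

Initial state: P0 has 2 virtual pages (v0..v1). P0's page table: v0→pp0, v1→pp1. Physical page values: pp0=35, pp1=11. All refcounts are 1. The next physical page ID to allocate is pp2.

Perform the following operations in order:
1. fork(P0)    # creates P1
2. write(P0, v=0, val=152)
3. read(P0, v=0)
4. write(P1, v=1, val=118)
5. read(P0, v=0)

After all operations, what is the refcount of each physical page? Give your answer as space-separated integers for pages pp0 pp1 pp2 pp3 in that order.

Op 1: fork(P0) -> P1. 2 ppages; refcounts: pp0:2 pp1:2
Op 2: write(P0, v0, 152). refcount(pp0)=2>1 -> COPY to pp2. 3 ppages; refcounts: pp0:1 pp1:2 pp2:1
Op 3: read(P0, v0) -> 152. No state change.
Op 4: write(P1, v1, 118). refcount(pp1)=2>1 -> COPY to pp3. 4 ppages; refcounts: pp0:1 pp1:1 pp2:1 pp3:1
Op 5: read(P0, v0) -> 152. No state change.

Answer: 1 1 1 1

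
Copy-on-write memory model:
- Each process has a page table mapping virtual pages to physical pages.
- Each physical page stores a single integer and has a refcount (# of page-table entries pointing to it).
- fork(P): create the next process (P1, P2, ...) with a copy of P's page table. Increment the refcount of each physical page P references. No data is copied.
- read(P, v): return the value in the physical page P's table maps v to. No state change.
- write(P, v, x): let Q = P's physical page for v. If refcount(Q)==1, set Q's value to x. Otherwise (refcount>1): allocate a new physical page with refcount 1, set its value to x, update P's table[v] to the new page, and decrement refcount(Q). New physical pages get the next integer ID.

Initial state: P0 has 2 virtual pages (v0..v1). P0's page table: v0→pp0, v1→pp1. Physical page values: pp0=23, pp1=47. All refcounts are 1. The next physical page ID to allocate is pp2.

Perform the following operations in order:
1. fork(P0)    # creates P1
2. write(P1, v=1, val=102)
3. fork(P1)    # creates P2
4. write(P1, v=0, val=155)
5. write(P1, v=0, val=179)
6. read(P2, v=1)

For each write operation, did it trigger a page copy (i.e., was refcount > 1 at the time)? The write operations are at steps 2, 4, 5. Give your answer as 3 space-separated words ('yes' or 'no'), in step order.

Op 1: fork(P0) -> P1. 2 ppages; refcounts: pp0:2 pp1:2
Op 2: write(P1, v1, 102). refcount(pp1)=2>1 -> COPY to pp2. 3 ppages; refcounts: pp0:2 pp1:1 pp2:1
Op 3: fork(P1) -> P2. 3 ppages; refcounts: pp0:3 pp1:1 pp2:2
Op 4: write(P1, v0, 155). refcount(pp0)=3>1 -> COPY to pp3. 4 ppages; refcounts: pp0:2 pp1:1 pp2:2 pp3:1
Op 5: write(P1, v0, 179). refcount(pp3)=1 -> write in place. 4 ppages; refcounts: pp0:2 pp1:1 pp2:2 pp3:1
Op 6: read(P2, v1) -> 102. No state change.

yes yes no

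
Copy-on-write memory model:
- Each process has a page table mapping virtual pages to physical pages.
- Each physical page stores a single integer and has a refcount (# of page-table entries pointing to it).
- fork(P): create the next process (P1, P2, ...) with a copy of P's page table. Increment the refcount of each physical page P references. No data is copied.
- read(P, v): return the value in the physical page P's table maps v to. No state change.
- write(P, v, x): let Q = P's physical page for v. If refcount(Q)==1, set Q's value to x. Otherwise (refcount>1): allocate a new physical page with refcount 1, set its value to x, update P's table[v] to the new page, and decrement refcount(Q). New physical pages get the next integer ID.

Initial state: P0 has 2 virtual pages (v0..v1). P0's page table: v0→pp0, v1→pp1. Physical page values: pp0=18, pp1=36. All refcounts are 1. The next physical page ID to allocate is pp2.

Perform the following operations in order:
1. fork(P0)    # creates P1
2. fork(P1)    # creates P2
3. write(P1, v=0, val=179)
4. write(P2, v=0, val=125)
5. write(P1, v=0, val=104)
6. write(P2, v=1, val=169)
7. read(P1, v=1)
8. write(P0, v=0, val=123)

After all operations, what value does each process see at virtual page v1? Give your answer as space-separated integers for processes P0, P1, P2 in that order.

Answer: 36 36 169

Derivation:
Op 1: fork(P0) -> P1. 2 ppages; refcounts: pp0:2 pp1:2
Op 2: fork(P1) -> P2. 2 ppages; refcounts: pp0:3 pp1:3
Op 3: write(P1, v0, 179). refcount(pp0)=3>1 -> COPY to pp2. 3 ppages; refcounts: pp0:2 pp1:3 pp2:1
Op 4: write(P2, v0, 125). refcount(pp0)=2>1 -> COPY to pp3. 4 ppages; refcounts: pp0:1 pp1:3 pp2:1 pp3:1
Op 5: write(P1, v0, 104). refcount(pp2)=1 -> write in place. 4 ppages; refcounts: pp0:1 pp1:3 pp2:1 pp3:1
Op 6: write(P2, v1, 169). refcount(pp1)=3>1 -> COPY to pp4. 5 ppages; refcounts: pp0:1 pp1:2 pp2:1 pp3:1 pp4:1
Op 7: read(P1, v1) -> 36. No state change.
Op 8: write(P0, v0, 123). refcount(pp0)=1 -> write in place. 5 ppages; refcounts: pp0:1 pp1:2 pp2:1 pp3:1 pp4:1
P0: v1 -> pp1 = 36
P1: v1 -> pp1 = 36
P2: v1 -> pp4 = 169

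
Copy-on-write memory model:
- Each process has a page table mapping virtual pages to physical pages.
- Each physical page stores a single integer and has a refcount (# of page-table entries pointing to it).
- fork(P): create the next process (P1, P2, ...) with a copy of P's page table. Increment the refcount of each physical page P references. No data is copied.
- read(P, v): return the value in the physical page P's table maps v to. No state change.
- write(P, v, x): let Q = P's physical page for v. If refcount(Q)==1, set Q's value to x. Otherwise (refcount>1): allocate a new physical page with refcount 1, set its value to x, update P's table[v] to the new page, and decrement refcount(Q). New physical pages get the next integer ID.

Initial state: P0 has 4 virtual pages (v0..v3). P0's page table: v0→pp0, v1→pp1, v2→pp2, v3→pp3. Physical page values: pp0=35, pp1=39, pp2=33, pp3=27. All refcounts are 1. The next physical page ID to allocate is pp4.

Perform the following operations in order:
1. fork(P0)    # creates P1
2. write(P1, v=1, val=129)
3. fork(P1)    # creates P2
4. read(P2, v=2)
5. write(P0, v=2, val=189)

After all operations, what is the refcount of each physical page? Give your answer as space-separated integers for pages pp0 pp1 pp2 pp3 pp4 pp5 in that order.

Op 1: fork(P0) -> P1. 4 ppages; refcounts: pp0:2 pp1:2 pp2:2 pp3:2
Op 2: write(P1, v1, 129). refcount(pp1)=2>1 -> COPY to pp4. 5 ppages; refcounts: pp0:2 pp1:1 pp2:2 pp3:2 pp4:1
Op 3: fork(P1) -> P2. 5 ppages; refcounts: pp0:3 pp1:1 pp2:3 pp3:3 pp4:2
Op 4: read(P2, v2) -> 33. No state change.
Op 5: write(P0, v2, 189). refcount(pp2)=3>1 -> COPY to pp5. 6 ppages; refcounts: pp0:3 pp1:1 pp2:2 pp3:3 pp4:2 pp5:1

Answer: 3 1 2 3 2 1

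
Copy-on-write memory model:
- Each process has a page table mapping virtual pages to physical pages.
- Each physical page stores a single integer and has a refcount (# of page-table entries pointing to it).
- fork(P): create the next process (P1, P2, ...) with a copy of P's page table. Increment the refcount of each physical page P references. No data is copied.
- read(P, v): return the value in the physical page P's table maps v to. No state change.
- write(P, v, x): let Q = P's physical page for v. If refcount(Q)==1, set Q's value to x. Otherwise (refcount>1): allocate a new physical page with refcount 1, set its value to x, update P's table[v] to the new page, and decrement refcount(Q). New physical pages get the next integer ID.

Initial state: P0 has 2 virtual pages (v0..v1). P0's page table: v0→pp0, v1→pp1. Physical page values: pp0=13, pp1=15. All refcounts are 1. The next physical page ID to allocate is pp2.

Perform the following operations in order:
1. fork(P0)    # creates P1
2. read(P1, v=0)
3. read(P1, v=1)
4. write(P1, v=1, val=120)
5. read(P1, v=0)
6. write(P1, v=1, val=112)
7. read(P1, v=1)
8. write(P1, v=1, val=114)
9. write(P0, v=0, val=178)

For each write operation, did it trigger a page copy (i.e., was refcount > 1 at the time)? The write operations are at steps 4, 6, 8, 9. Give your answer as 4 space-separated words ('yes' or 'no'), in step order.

Op 1: fork(P0) -> P1. 2 ppages; refcounts: pp0:2 pp1:2
Op 2: read(P1, v0) -> 13. No state change.
Op 3: read(P1, v1) -> 15. No state change.
Op 4: write(P1, v1, 120). refcount(pp1)=2>1 -> COPY to pp2. 3 ppages; refcounts: pp0:2 pp1:1 pp2:1
Op 5: read(P1, v0) -> 13. No state change.
Op 6: write(P1, v1, 112). refcount(pp2)=1 -> write in place. 3 ppages; refcounts: pp0:2 pp1:1 pp2:1
Op 7: read(P1, v1) -> 112. No state change.
Op 8: write(P1, v1, 114). refcount(pp2)=1 -> write in place. 3 ppages; refcounts: pp0:2 pp1:1 pp2:1
Op 9: write(P0, v0, 178). refcount(pp0)=2>1 -> COPY to pp3. 4 ppages; refcounts: pp0:1 pp1:1 pp2:1 pp3:1

yes no no yes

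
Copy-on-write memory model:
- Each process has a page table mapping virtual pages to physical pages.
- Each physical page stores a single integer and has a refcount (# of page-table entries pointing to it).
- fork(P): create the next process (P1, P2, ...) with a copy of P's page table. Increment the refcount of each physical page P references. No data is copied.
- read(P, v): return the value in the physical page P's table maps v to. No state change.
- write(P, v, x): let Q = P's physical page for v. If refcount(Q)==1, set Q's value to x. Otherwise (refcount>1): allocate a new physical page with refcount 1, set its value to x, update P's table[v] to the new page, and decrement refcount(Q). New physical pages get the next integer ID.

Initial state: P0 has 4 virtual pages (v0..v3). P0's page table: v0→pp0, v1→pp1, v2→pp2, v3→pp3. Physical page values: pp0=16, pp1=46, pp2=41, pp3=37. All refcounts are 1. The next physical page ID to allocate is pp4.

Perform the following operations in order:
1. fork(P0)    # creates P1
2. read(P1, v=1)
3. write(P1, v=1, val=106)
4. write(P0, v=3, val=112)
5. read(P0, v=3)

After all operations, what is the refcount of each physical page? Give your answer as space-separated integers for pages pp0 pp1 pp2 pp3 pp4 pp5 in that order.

Op 1: fork(P0) -> P1. 4 ppages; refcounts: pp0:2 pp1:2 pp2:2 pp3:2
Op 2: read(P1, v1) -> 46. No state change.
Op 3: write(P1, v1, 106). refcount(pp1)=2>1 -> COPY to pp4. 5 ppages; refcounts: pp0:2 pp1:1 pp2:2 pp3:2 pp4:1
Op 4: write(P0, v3, 112). refcount(pp3)=2>1 -> COPY to pp5. 6 ppages; refcounts: pp0:2 pp1:1 pp2:2 pp3:1 pp4:1 pp5:1
Op 5: read(P0, v3) -> 112. No state change.

Answer: 2 1 2 1 1 1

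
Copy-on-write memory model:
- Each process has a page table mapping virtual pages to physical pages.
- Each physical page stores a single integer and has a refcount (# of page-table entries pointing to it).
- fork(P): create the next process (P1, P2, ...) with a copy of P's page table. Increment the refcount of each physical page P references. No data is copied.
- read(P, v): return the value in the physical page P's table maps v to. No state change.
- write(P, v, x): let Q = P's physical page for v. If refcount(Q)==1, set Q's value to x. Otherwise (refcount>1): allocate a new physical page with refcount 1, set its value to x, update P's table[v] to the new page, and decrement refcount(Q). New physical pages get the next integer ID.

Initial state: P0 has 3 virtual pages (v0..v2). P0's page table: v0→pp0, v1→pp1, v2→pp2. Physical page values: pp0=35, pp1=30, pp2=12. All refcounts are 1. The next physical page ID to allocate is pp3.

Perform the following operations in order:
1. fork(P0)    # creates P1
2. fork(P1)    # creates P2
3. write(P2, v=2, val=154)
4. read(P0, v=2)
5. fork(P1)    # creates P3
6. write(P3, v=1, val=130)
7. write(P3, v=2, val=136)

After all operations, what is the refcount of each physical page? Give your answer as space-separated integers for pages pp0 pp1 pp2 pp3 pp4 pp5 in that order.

Answer: 4 3 2 1 1 1

Derivation:
Op 1: fork(P0) -> P1. 3 ppages; refcounts: pp0:2 pp1:2 pp2:2
Op 2: fork(P1) -> P2. 3 ppages; refcounts: pp0:3 pp1:3 pp2:3
Op 3: write(P2, v2, 154). refcount(pp2)=3>1 -> COPY to pp3. 4 ppages; refcounts: pp0:3 pp1:3 pp2:2 pp3:1
Op 4: read(P0, v2) -> 12. No state change.
Op 5: fork(P1) -> P3. 4 ppages; refcounts: pp0:4 pp1:4 pp2:3 pp3:1
Op 6: write(P3, v1, 130). refcount(pp1)=4>1 -> COPY to pp4. 5 ppages; refcounts: pp0:4 pp1:3 pp2:3 pp3:1 pp4:1
Op 7: write(P3, v2, 136). refcount(pp2)=3>1 -> COPY to pp5. 6 ppages; refcounts: pp0:4 pp1:3 pp2:2 pp3:1 pp4:1 pp5:1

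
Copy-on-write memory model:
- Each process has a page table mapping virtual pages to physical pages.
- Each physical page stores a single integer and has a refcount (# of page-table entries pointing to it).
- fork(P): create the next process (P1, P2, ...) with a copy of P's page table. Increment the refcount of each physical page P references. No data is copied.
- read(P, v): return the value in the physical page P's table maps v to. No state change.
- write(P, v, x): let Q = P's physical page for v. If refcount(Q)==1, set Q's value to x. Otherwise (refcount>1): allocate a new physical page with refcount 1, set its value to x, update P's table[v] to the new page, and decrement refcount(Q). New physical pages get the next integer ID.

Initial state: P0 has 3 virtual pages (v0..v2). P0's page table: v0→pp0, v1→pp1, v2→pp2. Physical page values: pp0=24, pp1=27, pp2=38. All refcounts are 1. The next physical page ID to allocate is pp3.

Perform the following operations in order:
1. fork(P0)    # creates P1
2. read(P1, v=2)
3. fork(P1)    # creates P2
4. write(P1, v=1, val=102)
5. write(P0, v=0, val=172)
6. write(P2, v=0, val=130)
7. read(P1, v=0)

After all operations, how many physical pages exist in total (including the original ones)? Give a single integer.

Op 1: fork(P0) -> P1. 3 ppages; refcounts: pp0:2 pp1:2 pp2:2
Op 2: read(P1, v2) -> 38. No state change.
Op 3: fork(P1) -> P2. 3 ppages; refcounts: pp0:3 pp1:3 pp2:3
Op 4: write(P1, v1, 102). refcount(pp1)=3>1 -> COPY to pp3. 4 ppages; refcounts: pp0:3 pp1:2 pp2:3 pp3:1
Op 5: write(P0, v0, 172). refcount(pp0)=3>1 -> COPY to pp4. 5 ppages; refcounts: pp0:2 pp1:2 pp2:3 pp3:1 pp4:1
Op 6: write(P2, v0, 130). refcount(pp0)=2>1 -> COPY to pp5. 6 ppages; refcounts: pp0:1 pp1:2 pp2:3 pp3:1 pp4:1 pp5:1
Op 7: read(P1, v0) -> 24. No state change.

Answer: 6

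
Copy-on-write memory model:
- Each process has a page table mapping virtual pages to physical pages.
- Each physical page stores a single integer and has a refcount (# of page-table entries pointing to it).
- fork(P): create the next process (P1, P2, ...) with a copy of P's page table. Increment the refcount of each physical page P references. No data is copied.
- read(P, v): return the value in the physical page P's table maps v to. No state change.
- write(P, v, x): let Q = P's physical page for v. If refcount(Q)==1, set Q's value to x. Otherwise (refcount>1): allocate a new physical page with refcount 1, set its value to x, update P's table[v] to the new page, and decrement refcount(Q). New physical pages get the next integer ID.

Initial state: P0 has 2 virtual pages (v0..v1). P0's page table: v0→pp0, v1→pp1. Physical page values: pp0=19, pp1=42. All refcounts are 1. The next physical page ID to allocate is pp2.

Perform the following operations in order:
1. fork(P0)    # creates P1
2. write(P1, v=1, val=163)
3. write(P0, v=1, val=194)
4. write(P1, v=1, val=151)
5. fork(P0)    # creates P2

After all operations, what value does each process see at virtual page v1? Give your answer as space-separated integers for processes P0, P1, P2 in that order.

Answer: 194 151 194

Derivation:
Op 1: fork(P0) -> P1. 2 ppages; refcounts: pp0:2 pp1:2
Op 2: write(P1, v1, 163). refcount(pp1)=2>1 -> COPY to pp2. 3 ppages; refcounts: pp0:2 pp1:1 pp2:1
Op 3: write(P0, v1, 194). refcount(pp1)=1 -> write in place. 3 ppages; refcounts: pp0:2 pp1:1 pp2:1
Op 4: write(P1, v1, 151). refcount(pp2)=1 -> write in place. 3 ppages; refcounts: pp0:2 pp1:1 pp2:1
Op 5: fork(P0) -> P2. 3 ppages; refcounts: pp0:3 pp1:2 pp2:1
P0: v1 -> pp1 = 194
P1: v1 -> pp2 = 151
P2: v1 -> pp1 = 194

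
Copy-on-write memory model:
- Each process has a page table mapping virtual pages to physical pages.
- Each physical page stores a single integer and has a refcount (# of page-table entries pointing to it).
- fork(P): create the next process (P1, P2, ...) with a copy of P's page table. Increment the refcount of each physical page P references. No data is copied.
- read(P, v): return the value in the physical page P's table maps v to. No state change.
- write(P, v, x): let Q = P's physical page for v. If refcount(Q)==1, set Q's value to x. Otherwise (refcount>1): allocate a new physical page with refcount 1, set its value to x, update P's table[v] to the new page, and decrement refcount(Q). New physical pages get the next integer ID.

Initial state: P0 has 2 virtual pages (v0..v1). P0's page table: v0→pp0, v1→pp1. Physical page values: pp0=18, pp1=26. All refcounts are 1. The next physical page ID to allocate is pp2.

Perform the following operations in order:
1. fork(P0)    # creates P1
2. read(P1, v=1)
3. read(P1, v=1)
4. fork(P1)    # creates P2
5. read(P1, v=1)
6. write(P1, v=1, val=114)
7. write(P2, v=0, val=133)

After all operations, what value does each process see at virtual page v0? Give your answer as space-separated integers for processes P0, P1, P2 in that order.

Op 1: fork(P0) -> P1. 2 ppages; refcounts: pp0:2 pp1:2
Op 2: read(P1, v1) -> 26. No state change.
Op 3: read(P1, v1) -> 26. No state change.
Op 4: fork(P1) -> P2. 2 ppages; refcounts: pp0:3 pp1:3
Op 5: read(P1, v1) -> 26. No state change.
Op 6: write(P1, v1, 114). refcount(pp1)=3>1 -> COPY to pp2. 3 ppages; refcounts: pp0:3 pp1:2 pp2:1
Op 7: write(P2, v0, 133). refcount(pp0)=3>1 -> COPY to pp3. 4 ppages; refcounts: pp0:2 pp1:2 pp2:1 pp3:1
P0: v0 -> pp0 = 18
P1: v0 -> pp0 = 18
P2: v0 -> pp3 = 133

Answer: 18 18 133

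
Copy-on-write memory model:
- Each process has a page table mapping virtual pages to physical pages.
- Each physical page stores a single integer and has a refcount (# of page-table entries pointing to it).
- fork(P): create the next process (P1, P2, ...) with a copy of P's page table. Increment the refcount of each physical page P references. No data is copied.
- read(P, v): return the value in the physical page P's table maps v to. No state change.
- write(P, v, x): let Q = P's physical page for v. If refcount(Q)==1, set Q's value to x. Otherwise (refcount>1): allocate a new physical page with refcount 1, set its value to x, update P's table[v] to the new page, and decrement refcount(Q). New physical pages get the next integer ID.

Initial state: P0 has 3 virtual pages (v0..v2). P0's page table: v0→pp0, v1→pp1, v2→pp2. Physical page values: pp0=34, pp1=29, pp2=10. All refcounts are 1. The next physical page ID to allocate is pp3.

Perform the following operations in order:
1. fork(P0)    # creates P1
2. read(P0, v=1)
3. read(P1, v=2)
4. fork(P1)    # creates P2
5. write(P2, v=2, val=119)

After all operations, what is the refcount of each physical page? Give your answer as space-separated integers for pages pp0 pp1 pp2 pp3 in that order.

Op 1: fork(P0) -> P1. 3 ppages; refcounts: pp0:2 pp1:2 pp2:2
Op 2: read(P0, v1) -> 29. No state change.
Op 3: read(P1, v2) -> 10. No state change.
Op 4: fork(P1) -> P2. 3 ppages; refcounts: pp0:3 pp1:3 pp2:3
Op 5: write(P2, v2, 119). refcount(pp2)=3>1 -> COPY to pp3. 4 ppages; refcounts: pp0:3 pp1:3 pp2:2 pp3:1

Answer: 3 3 2 1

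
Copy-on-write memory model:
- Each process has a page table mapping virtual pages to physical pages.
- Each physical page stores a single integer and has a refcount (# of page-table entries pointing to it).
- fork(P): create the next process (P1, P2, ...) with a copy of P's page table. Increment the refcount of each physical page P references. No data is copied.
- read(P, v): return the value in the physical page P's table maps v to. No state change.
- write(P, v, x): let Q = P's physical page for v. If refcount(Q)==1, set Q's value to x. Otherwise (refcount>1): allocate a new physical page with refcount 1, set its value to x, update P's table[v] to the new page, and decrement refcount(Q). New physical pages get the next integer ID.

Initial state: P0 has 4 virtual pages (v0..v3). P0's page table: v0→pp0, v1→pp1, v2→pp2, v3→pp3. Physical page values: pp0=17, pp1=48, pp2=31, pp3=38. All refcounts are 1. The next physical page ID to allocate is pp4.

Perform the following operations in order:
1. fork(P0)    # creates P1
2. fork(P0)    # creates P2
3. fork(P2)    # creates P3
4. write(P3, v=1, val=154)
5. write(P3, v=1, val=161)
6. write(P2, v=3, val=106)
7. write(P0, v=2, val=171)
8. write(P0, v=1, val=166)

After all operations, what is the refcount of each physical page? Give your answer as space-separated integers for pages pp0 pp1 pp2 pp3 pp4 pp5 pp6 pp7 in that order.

Op 1: fork(P0) -> P1. 4 ppages; refcounts: pp0:2 pp1:2 pp2:2 pp3:2
Op 2: fork(P0) -> P2. 4 ppages; refcounts: pp0:3 pp1:3 pp2:3 pp3:3
Op 3: fork(P2) -> P3. 4 ppages; refcounts: pp0:4 pp1:4 pp2:4 pp3:4
Op 4: write(P3, v1, 154). refcount(pp1)=4>1 -> COPY to pp4. 5 ppages; refcounts: pp0:4 pp1:3 pp2:4 pp3:4 pp4:1
Op 5: write(P3, v1, 161). refcount(pp4)=1 -> write in place. 5 ppages; refcounts: pp0:4 pp1:3 pp2:4 pp3:4 pp4:1
Op 6: write(P2, v3, 106). refcount(pp3)=4>1 -> COPY to pp5. 6 ppages; refcounts: pp0:4 pp1:3 pp2:4 pp3:3 pp4:1 pp5:1
Op 7: write(P0, v2, 171). refcount(pp2)=4>1 -> COPY to pp6. 7 ppages; refcounts: pp0:4 pp1:3 pp2:3 pp3:3 pp4:1 pp5:1 pp6:1
Op 8: write(P0, v1, 166). refcount(pp1)=3>1 -> COPY to pp7. 8 ppages; refcounts: pp0:4 pp1:2 pp2:3 pp3:3 pp4:1 pp5:1 pp6:1 pp7:1

Answer: 4 2 3 3 1 1 1 1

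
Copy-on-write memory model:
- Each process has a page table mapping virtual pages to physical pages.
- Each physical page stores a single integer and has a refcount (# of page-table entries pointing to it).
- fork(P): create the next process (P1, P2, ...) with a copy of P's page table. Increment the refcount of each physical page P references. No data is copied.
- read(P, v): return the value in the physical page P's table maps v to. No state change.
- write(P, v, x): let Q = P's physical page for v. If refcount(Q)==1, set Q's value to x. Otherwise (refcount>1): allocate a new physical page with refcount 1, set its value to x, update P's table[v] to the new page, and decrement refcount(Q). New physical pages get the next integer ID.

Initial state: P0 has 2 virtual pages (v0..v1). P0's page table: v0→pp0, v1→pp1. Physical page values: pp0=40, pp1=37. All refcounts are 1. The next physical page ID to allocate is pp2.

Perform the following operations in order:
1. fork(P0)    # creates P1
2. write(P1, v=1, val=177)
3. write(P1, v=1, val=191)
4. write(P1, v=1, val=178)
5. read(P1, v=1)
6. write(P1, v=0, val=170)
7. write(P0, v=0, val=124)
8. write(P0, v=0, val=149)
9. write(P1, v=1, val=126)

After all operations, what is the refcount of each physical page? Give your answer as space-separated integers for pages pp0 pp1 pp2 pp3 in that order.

Op 1: fork(P0) -> P1. 2 ppages; refcounts: pp0:2 pp1:2
Op 2: write(P1, v1, 177). refcount(pp1)=2>1 -> COPY to pp2. 3 ppages; refcounts: pp0:2 pp1:1 pp2:1
Op 3: write(P1, v1, 191). refcount(pp2)=1 -> write in place. 3 ppages; refcounts: pp0:2 pp1:1 pp2:1
Op 4: write(P1, v1, 178). refcount(pp2)=1 -> write in place. 3 ppages; refcounts: pp0:2 pp1:1 pp2:1
Op 5: read(P1, v1) -> 178. No state change.
Op 6: write(P1, v0, 170). refcount(pp0)=2>1 -> COPY to pp3. 4 ppages; refcounts: pp0:1 pp1:1 pp2:1 pp3:1
Op 7: write(P0, v0, 124). refcount(pp0)=1 -> write in place. 4 ppages; refcounts: pp0:1 pp1:1 pp2:1 pp3:1
Op 8: write(P0, v0, 149). refcount(pp0)=1 -> write in place. 4 ppages; refcounts: pp0:1 pp1:1 pp2:1 pp3:1
Op 9: write(P1, v1, 126). refcount(pp2)=1 -> write in place. 4 ppages; refcounts: pp0:1 pp1:1 pp2:1 pp3:1

Answer: 1 1 1 1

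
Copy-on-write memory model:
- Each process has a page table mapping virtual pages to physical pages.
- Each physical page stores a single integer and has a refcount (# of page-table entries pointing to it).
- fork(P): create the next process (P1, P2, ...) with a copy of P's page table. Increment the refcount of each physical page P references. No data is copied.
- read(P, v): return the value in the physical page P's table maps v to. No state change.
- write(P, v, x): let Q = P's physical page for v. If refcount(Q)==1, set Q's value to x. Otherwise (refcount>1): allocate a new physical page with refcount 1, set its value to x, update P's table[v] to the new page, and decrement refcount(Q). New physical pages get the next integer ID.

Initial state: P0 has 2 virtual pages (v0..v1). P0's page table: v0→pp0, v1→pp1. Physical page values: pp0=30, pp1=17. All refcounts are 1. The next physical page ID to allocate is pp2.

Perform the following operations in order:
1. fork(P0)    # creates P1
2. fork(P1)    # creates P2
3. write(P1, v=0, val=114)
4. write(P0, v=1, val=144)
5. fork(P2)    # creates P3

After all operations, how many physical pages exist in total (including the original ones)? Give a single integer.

Answer: 4

Derivation:
Op 1: fork(P0) -> P1. 2 ppages; refcounts: pp0:2 pp1:2
Op 2: fork(P1) -> P2. 2 ppages; refcounts: pp0:3 pp1:3
Op 3: write(P1, v0, 114). refcount(pp0)=3>1 -> COPY to pp2. 3 ppages; refcounts: pp0:2 pp1:3 pp2:1
Op 4: write(P0, v1, 144). refcount(pp1)=3>1 -> COPY to pp3. 4 ppages; refcounts: pp0:2 pp1:2 pp2:1 pp3:1
Op 5: fork(P2) -> P3. 4 ppages; refcounts: pp0:3 pp1:3 pp2:1 pp3:1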